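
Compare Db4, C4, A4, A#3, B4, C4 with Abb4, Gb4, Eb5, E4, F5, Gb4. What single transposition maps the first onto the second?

Take the first pair: Db4 → Abb4. D to A spans 5 letter names, so the interval is some kind of fifth.
Db4 to Abb4 is 6 semitones, which makes it a diminished fifth; the second version is higher, so the direction is up.
Checking another pair — C4 → Gb4 — gives the same interval.

up a diminished fifth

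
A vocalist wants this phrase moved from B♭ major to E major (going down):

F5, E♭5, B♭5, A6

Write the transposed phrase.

From B♭ down to E is a diminished fifth; apply that to each pitch.
F5 gives B4
Eb5 gives A4
Bb5 gives E5
A6 gives D#6

B4 A4 E5 D#6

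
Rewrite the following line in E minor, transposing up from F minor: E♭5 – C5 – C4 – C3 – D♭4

F minor to E minor up is a major seventh, so every note moves up by that interval.
Eb5 to D6
C5 to B5
C4 to B4
C3 to B3
Db4 to C5

D6 B5 B4 B3 C5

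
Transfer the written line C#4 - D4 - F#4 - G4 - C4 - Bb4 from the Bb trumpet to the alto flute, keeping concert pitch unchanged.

E4 F4 A4 Bb4 Eb4 Db5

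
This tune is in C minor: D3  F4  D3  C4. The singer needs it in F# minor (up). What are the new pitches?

G#3 B4 G#3 F#4

C minor to F# minor up is an augmented fourth, so every note moves up by that interval.
D3 to G#3
F4 to B4
D3 to G#3
C4 to F#4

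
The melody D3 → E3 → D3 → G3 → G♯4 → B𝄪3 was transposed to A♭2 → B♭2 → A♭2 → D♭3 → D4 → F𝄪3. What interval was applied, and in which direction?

down an augmented fourth

From D3 to Ab2 is 4 letter names — a fourth of some quality.
Ab2 to D3 is 6 semitones, which makes it an augmented fourth; the second version is lower, so the direction is down.
Checking another pair — B##3 → F##3 — gives the same interval.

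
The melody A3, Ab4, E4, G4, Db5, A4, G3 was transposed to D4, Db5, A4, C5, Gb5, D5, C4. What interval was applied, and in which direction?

Take the first pair: A3 → D4. A to D spans 4 letter names, so the interval is some kind of fourth.
A3 to D4 is 5 semitones, which makes it a perfect fourth; the second version is higher, so the direction is up.
Checking another pair — G3 → C4 — gives the same interval.

up a perfect fourth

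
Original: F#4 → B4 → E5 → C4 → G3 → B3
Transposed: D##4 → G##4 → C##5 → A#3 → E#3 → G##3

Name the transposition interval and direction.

down a diminished third

Take the first pair: F#4 → D##4. F to D spans 3 letter names, so the interval is some kind of third.
D##4 to F#4 is 2 semitones, which makes it a diminished third; the second version is lower, so the direction is down.
Checking another pair — B3 → G##3 — gives the same interval.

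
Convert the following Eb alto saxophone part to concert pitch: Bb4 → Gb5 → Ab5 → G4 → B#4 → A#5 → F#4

Db4 Bbb4 Cb5 Bb3 D#4 C#5 A3

The Eb alto saxophone sounds a major sixth below written, so transpose each written note down a major sixth.
Bb4 -> Db4
Gb5 -> Bbb4
Ab5 -> Cb5
G4 -> Bb3
B#4 -> D#4
A#5 -> C#5
F#4 -> A3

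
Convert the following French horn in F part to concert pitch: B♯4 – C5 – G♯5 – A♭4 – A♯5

The French horn in F sounds a perfect fifth below written, so transpose each written note down a perfect fifth.
B#4 -> E#4
C5 -> F4
G#5 -> C#5
Ab4 -> Db4
A#5 -> D#5

E#4 F4 C#5 Db4 D#5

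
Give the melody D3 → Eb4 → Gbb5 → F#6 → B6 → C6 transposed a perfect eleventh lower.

A1 Bb2 Dbb4 C#5 F#5 G4

D3 becomes A1
Eb4 becomes Bb2
Gbb5 becomes Dbb4
F#6 becomes C#5
B6 becomes F#5
C6 becomes G4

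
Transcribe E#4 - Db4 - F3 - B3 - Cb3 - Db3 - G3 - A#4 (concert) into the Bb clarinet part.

F##4 Eb4 G3 C#4 Db3 Eb3 A3 B#4

Written C4 sounds as Bb3 on the Bb clarinet, so concert pitches are written a major second up.
E#4 to F##4
Db4 to Eb4
F3 to G3
B3 to C#4
Cb3 to Db3
Db3 to Eb3
G3 to A3
A#4 to B#4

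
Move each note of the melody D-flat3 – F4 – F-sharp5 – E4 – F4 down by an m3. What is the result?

Db3: a third down reaches B, and 3 semitones makes it Bb2.
F4 down a minor third is D4.
F#5: a third down reaches D, and 3 semitones makes it D#5.
E4: a third down reaches C, and 3 semitones makes it C#4.
F4 down a minor third is D4.

Bb2 D4 D#5 C#4 D4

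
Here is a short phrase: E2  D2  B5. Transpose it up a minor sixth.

C3 Bb2 G6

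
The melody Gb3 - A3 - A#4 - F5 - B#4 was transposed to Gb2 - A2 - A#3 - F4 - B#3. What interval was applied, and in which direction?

From Gb3 to Gb2 is 8 letter names — an octave of some quality.
Gb2 to Gb3 is 12 semitones, which makes it a perfect octave; the second version is lower, so the direction is down.
Checking another pair — B#4 → B#3 — gives the same interval.

down a perfect octave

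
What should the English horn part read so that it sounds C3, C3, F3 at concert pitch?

The English horn sounds a perfect fifth below written, so the written part must be a perfect fifth above concert — transpose each note up.
C3 -> G3
C3 -> G3
F3 -> C4

G3 G3 C4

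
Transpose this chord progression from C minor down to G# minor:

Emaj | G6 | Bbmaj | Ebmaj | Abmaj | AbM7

B#maj D#6 F#maj Bmaj Emaj EM7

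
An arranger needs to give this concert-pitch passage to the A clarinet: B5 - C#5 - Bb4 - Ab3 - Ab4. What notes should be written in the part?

The A clarinet sounds a minor third below written, so the written part must be a minor third above concert — transpose each note up.
B5 becomes D6
C#5 becomes E5
Bb4 becomes Db5
Ab3 becomes Cb4
Ab4 becomes Cb5

D6 E5 Db5 Cb4 Cb5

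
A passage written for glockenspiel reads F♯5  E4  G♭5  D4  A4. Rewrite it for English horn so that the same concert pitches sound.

C#8 B6 Db8 A6 E7

First find concert pitch: the glockenspiel sounds a perfect fifteenth above written, so F♯5 E4 G♭5 D4 A4 sounds F#7 E6 Gb7 D6 A6.
Then write for English horn: it sounds a perfect fifth below written, so the part must be a perfect fifth above concert.
F#7 → C#8
E6 → B6
Gb7 → Db8
D6 → A6
A6 → E7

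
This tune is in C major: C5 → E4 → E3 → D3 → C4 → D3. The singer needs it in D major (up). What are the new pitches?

From C up to D is a major second; apply that to each pitch.
C5 -> D5
E4 -> F#4
E3 -> F#3
D3 -> E3
C4 -> D4
D3 -> E3

D5 F#4 F#3 E3 D4 E3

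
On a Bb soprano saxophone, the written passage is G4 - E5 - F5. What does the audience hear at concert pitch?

The Bb soprano saxophone sounds a major second below written, so transpose each written note down a major second.
G4 → F4
E5 → D5
F5 → Eb5

F4 D5 Eb5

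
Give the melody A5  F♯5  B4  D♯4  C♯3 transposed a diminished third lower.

F##5 D##5 G##4 B##3 A##2

A5 down a diminished third is F##5.
F#5: a third down reaches D, and 2 semitones makes it D##5.
B4 down a diminished third is G##4.
D#4 down a diminished third is B##3.
C#3: a third down reaches A, and 2 semitones makes it A##2.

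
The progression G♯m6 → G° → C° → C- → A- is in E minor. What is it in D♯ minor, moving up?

E minor up to D♯ minor is a major seventh; each chord root moves by that interval while the quality stays the same.
G♯m6: root G♯ up a major seventh → F##, giving F##m6.
G°: root G up a major seventh → F#, giving F#°.
C°: root C up a major seventh → B, giving B°.
C-: root C up a major seventh → B, giving B-.
A-: root A up a major seventh → G#, giving G#-.

F##m6 F#° B° B- G#-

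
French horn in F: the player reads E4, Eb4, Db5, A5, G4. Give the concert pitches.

The French horn in F sounds a perfect fifth below written, so transpose each written note down a perfect fifth.
E4 gives A3
Eb4 gives Ab3
Db5 gives Gb4
A5 gives D5
G4 gives C4

A3 Ab3 Gb4 D5 C4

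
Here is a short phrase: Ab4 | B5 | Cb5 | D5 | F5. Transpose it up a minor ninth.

Ab4 to Bbb5
B5 to C7
Cb5 to Dbb6
D5 to Eb6
F5 to Gb6

Bbb5 C7 Dbb6 Eb6 Gb6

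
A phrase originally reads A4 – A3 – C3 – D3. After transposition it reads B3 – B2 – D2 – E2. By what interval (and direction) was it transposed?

Take the first pair: A4 → B3. A to B spans 7 letter names, so the interval is some kind of seventh.
B3 to A4 is 10 semitones, which makes it a minor seventh; the second version is lower, so the direction is down.
Checking another pair — D3 → E2 — gives the same interval.

down a minor seventh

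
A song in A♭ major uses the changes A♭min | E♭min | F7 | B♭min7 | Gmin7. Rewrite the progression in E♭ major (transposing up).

A♭ major up to E♭ major is a perfect fifth; each chord root moves by that interval while the quality stays the same.
A♭min: root A♭ up a perfect fifth → Eb, giving Ebmin.
E♭min: root E♭ up a perfect fifth → Bb, giving Bbmin.
F7: root F up a perfect fifth → C, giving C7.
B♭min7: root B♭ up a perfect fifth → F, giving Fmin7.
Gmin7: root G up a perfect fifth → D, giving Dmin7.

Ebmin Bbmin C7 Fmin7 Dmin7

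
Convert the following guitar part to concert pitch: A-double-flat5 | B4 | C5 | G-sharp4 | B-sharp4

The guitar sounds a perfect octave below written, so transpose each written note down a perfect octave.
Abb5 becomes Abb4
B4 becomes B3
C5 becomes C4
G#4 becomes G#3
B#4 becomes B#3

Abb4 B3 C4 G#3 B#3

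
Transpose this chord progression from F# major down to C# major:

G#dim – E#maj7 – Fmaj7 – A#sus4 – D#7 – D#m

F# major down to C# major is a perfect fourth; each chord root moves by that interval while the quality stays the same.
G#dim: root G# down a perfect fourth → D#, giving D#dim.
E#maj7: root E# down a perfect fourth → B#, giving B#maj7.
Fmaj7: root F down a perfect fourth → C, giving Cmaj7.
A#sus4: root A# down a perfect fourth → E#, giving E#sus4.
D#7: root D# down a perfect fourth → A#, giving A#7.
D#m: root D# down a perfect fourth → A#, giving A#m.

D#dim B#maj7 Cmaj7 E#sus4 A#7 A#m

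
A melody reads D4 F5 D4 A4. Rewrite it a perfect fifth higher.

A4 C6 A4 E5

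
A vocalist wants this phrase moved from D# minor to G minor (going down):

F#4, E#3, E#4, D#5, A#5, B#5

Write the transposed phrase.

Bb3 A2 A3 G4 D5 E5

D# minor to G minor down is an augmented fifth, so every note moves down by that interval.
F#4 to Bb3
E#3 to A2
E#4 to A3
D#5 to G4
A#5 to D5
B#5 to E5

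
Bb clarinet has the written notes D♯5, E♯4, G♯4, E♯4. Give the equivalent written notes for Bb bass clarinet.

D#6 E#5 G#5 E#5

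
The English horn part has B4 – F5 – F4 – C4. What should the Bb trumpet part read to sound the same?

First find concert pitch: the English horn sounds a perfect fifth below written, so B4 F5 F4 C4 sounds E4 Bb4 Bb3 F3.
Then write for Bb trumpet: it sounds a major second below written, so the part must be a major second above concert.
E4 → F#4
Bb4 → C5
Bb3 → C4
F3 → G3

F#4 C5 C4 G3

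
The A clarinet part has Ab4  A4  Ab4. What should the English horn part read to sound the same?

First find concert pitch: the A clarinet sounds a minor third below written, so Ab4 A4 Ab4 sounds F4 F#4 F4.
Then write for English horn: it sounds a perfect fifth below written, so the part must be a perfect fifth above concert.
F4 → C5
F#4 → C#5
F4 → C5

C5 C#5 C5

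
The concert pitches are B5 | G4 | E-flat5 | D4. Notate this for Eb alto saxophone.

The Eb alto saxophone sounds a major sixth below written, so the written part must be a major sixth above concert — transpose each note up.
B5 becomes G#6
G4 becomes E5
Eb5 becomes C6
D4 becomes B4

G#6 E5 C6 B4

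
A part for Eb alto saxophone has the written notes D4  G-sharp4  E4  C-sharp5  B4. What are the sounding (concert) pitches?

F3 B3 G3 E4 D4

Written C4 on the Eb alto saxophone sounds as Eb3, a major sixth lower; apply that shift to every note.
D4 -> F3
G#4 -> B3
E4 -> G3
C#5 -> E4
B4 -> D4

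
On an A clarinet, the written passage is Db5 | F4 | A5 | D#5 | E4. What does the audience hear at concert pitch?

Written C4 on the A clarinet sounds as A3, a minor third lower; apply that shift to every note.
Db5 -> Bb4
F4 -> D4
A5 -> F#5
D#5 -> B#4
E4 -> C#4

Bb4 D4 F#5 B#4 C#4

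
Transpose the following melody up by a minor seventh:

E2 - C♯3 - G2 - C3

D3 B3 F3 Bb3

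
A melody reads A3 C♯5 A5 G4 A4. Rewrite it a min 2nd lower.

G#3 B#4 G#5 F#4 G#4

A3 -> G#3
C#5 -> B#4
A5 -> G#5
G4 -> F#4
A4 -> G#4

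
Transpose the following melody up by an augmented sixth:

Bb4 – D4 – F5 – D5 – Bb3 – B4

Bb4 → G#5
D4 → B#4
F5 → D#6
D5 → B#5
Bb3 → G#4
B4 → G##5

G#5 B#4 D#6 B#5 G#4 G##5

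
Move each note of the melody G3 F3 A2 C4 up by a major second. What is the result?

G3 -> A3
F3 -> G3
A2 -> B2
C4 -> D4

A3 G3 B2 D4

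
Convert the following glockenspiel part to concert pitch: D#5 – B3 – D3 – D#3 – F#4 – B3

Written C4 on the glockenspiel sounds as C6, a perfect fifteenth higher; apply that shift to every note.
D#5 -> D#7
B3 -> B5
D3 -> D5
D#3 -> D#5
F#4 -> F#6
B3 -> B5

D#7 B5 D5 D#5 F#6 B5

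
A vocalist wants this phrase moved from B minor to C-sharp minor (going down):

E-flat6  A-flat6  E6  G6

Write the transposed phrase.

F5 Bb5 F#5 A5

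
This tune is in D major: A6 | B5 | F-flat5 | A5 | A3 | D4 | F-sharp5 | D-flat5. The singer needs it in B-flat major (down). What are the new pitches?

F6 G5 Dbb5 F5 F3 Bb3 D5 Bbb4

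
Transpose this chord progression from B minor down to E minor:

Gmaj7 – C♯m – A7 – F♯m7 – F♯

Cmaj7 F#m D7 Bm7 B

B minor down to E minor is a perfect fifth; each chord root moves by that interval while the quality stays the same.
Gmaj7: root G down a perfect fifth → C, giving Cmaj7.
C♯m: root C♯ down a perfect fifth → F#, giving F#m.
A7: root A down a perfect fifth → D, giving D7.
F♯m7: root F♯ down a perfect fifth → B, giving Bm7.
F♯: root F♯ down a perfect fifth → B, giving B.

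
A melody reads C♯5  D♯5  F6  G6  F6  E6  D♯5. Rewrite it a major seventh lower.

D4 E4 Gb5 Ab5 Gb5 F5 E4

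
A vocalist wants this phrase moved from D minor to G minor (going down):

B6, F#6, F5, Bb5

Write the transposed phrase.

From D down to G is a perfect fifth; apply that to each pitch.
B6 becomes E6
F#6 becomes B5
F5 becomes Bb4
Bb5 becomes Eb5

E6 B5 Bb4 Eb5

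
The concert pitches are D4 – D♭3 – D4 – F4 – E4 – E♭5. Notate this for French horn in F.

A4 Ab3 A4 C5 B4 Bb5

The French horn in F sounds a perfect fifth below written, so the written part must be a perfect fifth above concert — transpose each note up.
D4 -> A4
Db3 -> Ab3
D4 -> A4
F4 -> C5
E4 -> B4
Eb5 -> Bb5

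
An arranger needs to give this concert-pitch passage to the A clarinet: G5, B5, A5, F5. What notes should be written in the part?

Written C4 sounds as A3 on the A clarinet, so concert pitches are written a minor third up.
G5 gives Bb5
B5 gives D6
A5 gives C6
F5 gives Ab5

Bb5 D6 C6 Ab5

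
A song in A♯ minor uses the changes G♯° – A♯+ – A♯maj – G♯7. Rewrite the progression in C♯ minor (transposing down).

A♯ minor down to C♯ minor is a major sixth; each chord root moves by that interval while the quality stays the same.
G♯°: root G♯ down a major sixth → B, giving B°.
A♯+: root A♯ down a major sixth → C#, giving C#+.
A♯maj: root A♯ down a major sixth → C#, giving C#maj.
G♯7: root G♯ down a major sixth → B, giving B7.

B° C#+ C#maj B7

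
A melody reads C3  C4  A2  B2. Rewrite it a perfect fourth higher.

F3 F4 D3 E3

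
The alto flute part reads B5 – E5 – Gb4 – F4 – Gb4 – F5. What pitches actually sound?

Written C4 on the alto flute sounds as G3, a perfect fourth lower; apply that shift to every note.
B5 -> F#5
E5 -> B4
Gb4 -> Db4
F4 -> C4
Gb4 -> Db4
F5 -> C5

F#5 B4 Db4 C4 Db4 C5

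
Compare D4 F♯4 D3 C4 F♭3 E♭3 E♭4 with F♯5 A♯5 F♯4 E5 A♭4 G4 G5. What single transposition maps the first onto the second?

Take the first pair: D4 → F#5. D to F spans 10 letter names, so the interval is some kind of tenth.
D4 to F#5 is 16 semitones, which makes it a major tenth; the second version is higher, so the direction is up.
Checking another pair — Eb4 → G5 — gives the same interval.

up a major tenth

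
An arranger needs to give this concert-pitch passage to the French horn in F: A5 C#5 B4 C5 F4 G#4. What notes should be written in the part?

E6 G#5 F#5 G5 C5 D#5

The French horn in F sounds a perfect fifth below written, so the written part must be a perfect fifth above concert — transpose each note up.
A5 -> E6
C#5 -> G#5
B4 -> F#5
C5 -> G5
F4 -> C5
G#4 -> D#5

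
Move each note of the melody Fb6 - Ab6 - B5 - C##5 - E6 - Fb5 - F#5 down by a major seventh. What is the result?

Gbb5 Bbb5 C5 D#4 F5 Gbb4 G4

Fb6: a seventh down reaches G, and 11 semitones makes it Gbb5.
A major seventh down from Ab6 gives Bbb5.
B5: a seventh down reaches C, and 11 semitones makes it C5.
C##5 down a major seventh is D#4.
E6: a seventh down reaches F, and 11 semitones makes it F5.
Fb5 down a major seventh is Gbb4.
F#5: a seventh down reaches G, and 11 semitones makes it G4.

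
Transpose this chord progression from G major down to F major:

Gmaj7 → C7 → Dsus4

G major down to F major is a major second; each chord root moves by that interval while the quality stays the same.
Gmaj7: root G down a major second → F, giving Fmaj7.
C7: root C down a major second → Bb, giving Bb7.
Dsus4: root D down a major second → C, giving Csus4.

Fmaj7 Bb7 Csus4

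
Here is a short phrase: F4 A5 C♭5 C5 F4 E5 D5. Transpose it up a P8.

F5 A6 Cb6 C6 F5 E6 D6

F4: an octave up reaches F, and 12 semitones makes it F5.
A5 up a perfect octave is A6.
A perfect octave up from Cb5 gives Cb6.
C5 up a perfect octave is C6.
A perfect octave up from F4 gives F5.
E5 up a perfect octave is E6.
A perfect octave up from D5 gives D6.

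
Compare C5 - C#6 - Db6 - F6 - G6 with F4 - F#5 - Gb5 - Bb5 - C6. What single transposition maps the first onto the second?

Take the first pair: C5 → F4. C to F spans 5 letter names, so the interval is some kind of fifth.
F4 to C5 is 7 semitones, which makes it a perfect fifth; the second version is lower, so the direction is down.
Checking another pair — G6 → C6 — gives the same interval.

down a perfect fifth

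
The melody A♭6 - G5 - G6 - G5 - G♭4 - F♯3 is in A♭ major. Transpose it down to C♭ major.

Cb6 Bb4 Bb5 Bb4 Bbb3 A2

A♭ major to C♭ major down is a major sixth, so every note moves down by that interval.
Ab6 becomes Cb6
G5 becomes Bb4
G6 becomes Bb5
G5 becomes Bb4
Gb4 becomes Bbb3
F#3 becomes A2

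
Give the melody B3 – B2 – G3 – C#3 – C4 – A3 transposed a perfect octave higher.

B3 up a perfect octave is B4.
B2: an octave up reaches B, and 12 semitones makes it B3.
G3: an octave up reaches G, and 12 semitones makes it G4.
C#3 up a perfect octave is C#4.
C4: an octave up reaches C, and 12 semitones makes it C5.
A perfect octave up from A3 gives A4.

B4 B3 G4 C#4 C5 A4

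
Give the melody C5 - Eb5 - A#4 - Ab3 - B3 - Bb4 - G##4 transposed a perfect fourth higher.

F5 Ab5 D#5 Db4 E4 Eb5 C##5

C5: a fourth up reaches F, and 5 semitones makes it F5.
Eb5: a fourth up reaches A, and 5 semitones makes it Ab5.
A perfect fourth up from A#4 gives D#5.
Ab3 up a perfect fourth is Db4.
B3: a fourth up reaches E, and 5 semitones makes it E4.
Bb4 up a perfect fourth is Eb5.
A perfect fourth up from G##4 gives C##5.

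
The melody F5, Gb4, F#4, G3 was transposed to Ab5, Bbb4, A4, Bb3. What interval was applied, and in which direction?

up a minor third

Take the first pair: F5 → Ab5. F to A spans 3 letter names, so the interval is some kind of third.
F5 to Ab5 is 3 semitones, which makes it a minor third; the second version is higher, so the direction is up.
Checking another pair — G3 → Bb3 — gives the same interval.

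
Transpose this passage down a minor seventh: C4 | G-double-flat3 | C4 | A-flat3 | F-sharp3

A minor seventh down from C4 gives D3.
A minor seventh down from Gbb3 gives Abb2.
C4: a seventh down reaches D, and 10 semitones makes it D3.
A minor seventh down from Ab3 gives Bb2.
F#3 down a minor seventh is G#2.

D3 Abb2 D3 Bb2 G#2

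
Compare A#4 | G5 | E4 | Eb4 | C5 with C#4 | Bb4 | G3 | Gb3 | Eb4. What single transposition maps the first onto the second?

down a major sixth

From A#4 to C#4 is 6 letter names — a sixth of some quality.
C#4 to A#4 is 9 semitones, which makes it a major sixth; the second version is lower, so the direction is down.
Checking another pair — C5 → Eb4 — gives the same interval.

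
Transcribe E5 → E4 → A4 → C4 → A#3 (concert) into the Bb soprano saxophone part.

F#5 F#4 B4 D4 B#3

Written C4 sounds as Bb3 on the Bb soprano saxophone, so concert pitches are written a major second up.
E5 -> F#5
E4 -> F#4
A4 -> B4
C4 -> D4
A#3 -> B#3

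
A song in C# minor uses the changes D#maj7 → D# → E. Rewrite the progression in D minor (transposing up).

C# minor up to D minor is a minor second; each chord root moves by that interval while the quality stays the same.
D#maj7: root D# up a minor second → E, giving Emaj7.
D#: root D# up a minor second → E, giving E.
E: root E up a minor second → F, giving F.

Emaj7 E F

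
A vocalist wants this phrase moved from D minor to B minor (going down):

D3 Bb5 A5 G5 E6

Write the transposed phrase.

From D down to B is a minor third; apply that to each pitch.
D3 gives B2
Bb5 gives G5
A5 gives F#5
G5 gives E5
E6 gives C#6

B2 G5 F#5 E5 C#6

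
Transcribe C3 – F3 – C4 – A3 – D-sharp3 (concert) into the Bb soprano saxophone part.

The Bb soprano saxophone sounds a major second below written, so the written part must be a major second above concert — transpose each note up.
C3 → D3
F3 → G3
C4 → D4
A3 → B3
D#3 → E#3

D3 G3 D4 B3 E#3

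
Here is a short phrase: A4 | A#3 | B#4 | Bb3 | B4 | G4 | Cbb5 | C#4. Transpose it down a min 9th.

A4 down a minor ninth is G#3.
A#3 down a minor ninth is G##2.
B#4 down a minor ninth is A##3.
Bb3 down a minor ninth is A2.
B4: a ninth down reaches A, and 13 semitones makes it A#3.
A minor ninth down from G4 gives F#3.
Cbb5: a ninth down reaches B, and 13 semitones makes it Bbb3.
A minor ninth down from C#4 gives B#2.

G#3 G##2 A##3 A2 A#3 F#3 Bbb3 B#2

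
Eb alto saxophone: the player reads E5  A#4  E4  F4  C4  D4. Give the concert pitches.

Written C4 on the Eb alto saxophone sounds as Eb3, a major sixth lower; apply that shift to every note.
E5 -> G4
A#4 -> C#4
E4 -> G3
F4 -> Ab3
C4 -> Eb3
D4 -> F3

G4 C#4 G3 Ab3 Eb3 F3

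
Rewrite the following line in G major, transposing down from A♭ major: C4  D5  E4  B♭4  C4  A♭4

B3 C#5 D#4 A4 B3 G4

From A♭ down to G is a minor second; apply that to each pitch.
C4 to B3
D5 to C#5
E4 to D#4
Bb4 to A4
C4 to B3
Ab4 to G4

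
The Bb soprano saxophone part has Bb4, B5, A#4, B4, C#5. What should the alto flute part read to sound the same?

First find concert pitch: the Bb soprano saxophone sounds a major second below written, so Bb4 B5 A#4 B4 C#5 sounds Ab4 A5 G#4 A4 B4.
Then write for alto flute: it sounds a perfect fourth below written, so the part must be a perfect fourth above concert.
Ab4 → Db5
A5 → D6
G#4 → C#5
A4 → D5
B4 → E5

Db5 D6 C#5 D5 E5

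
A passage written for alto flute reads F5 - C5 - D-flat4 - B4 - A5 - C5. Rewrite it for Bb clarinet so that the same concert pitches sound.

D5 A4 Bb3 G#4 F#5 A4

First find concert pitch: the alto flute sounds a perfect fourth below written, so F5 C5 D-flat4 B4 A5 C5 sounds C5 G4 Ab3 F#4 E5 G4.
Then write for Bb clarinet: it sounds a major second below written, so the part must be a major second above concert.
C5 → D5
G4 → A4
Ab3 → Bb3
F#4 → G#4
E5 → F#5
G4 → A4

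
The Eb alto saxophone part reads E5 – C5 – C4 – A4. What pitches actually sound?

The Eb alto saxophone sounds a major sixth below written, so transpose each written note down a major sixth.
E5 → G4
C5 → Eb4
C4 → Eb3
A4 → C4

G4 Eb4 Eb3 C4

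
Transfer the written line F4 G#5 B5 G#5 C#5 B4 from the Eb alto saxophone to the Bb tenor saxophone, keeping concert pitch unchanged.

Bb4 C#6 E6 C#6 F#5 E5

First find concert pitch: the Eb alto saxophone sounds a major sixth below written, so F4 G#5 B5 G#5 C#5 B4 sounds Ab3 B4 D5 B4 E4 D4.
Then write for Bb tenor saxophone: it sounds a major ninth below written, so the part must be a major ninth above concert.
Ab3 → Bb4
B4 → C#6
D5 → E6
B4 → C#6
E4 → F#5
D4 → E5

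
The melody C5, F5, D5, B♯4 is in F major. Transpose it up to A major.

E5 A5 F#5 D##5

F major to A major up is a major third, so every note moves up by that interval.
C5 -> E5
F5 -> A5
D5 -> F#5
B#4 -> D##5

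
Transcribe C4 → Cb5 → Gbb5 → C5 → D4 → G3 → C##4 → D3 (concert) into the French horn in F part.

G4 Gb5 Dbb6 G5 A4 D4 G##4 A3

The French horn in F sounds a perfect fifth below written, so the written part must be a perfect fifth above concert — transpose each note up.
C4 to G4
Cb5 to Gb5
Gbb5 to Dbb6
C5 to G5
D4 to A4
G3 to D4
C##4 to G##4
D3 to A3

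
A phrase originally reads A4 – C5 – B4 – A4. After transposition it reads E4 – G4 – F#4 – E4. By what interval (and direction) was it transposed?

Take the first pair: A4 → E4. A to E spans 4 letter names, so the interval is some kind of fourth.
E4 to A4 is 5 semitones, which makes it a perfect fourth; the second version is lower, so the direction is down.
Checking another pair — A4 → E4 — gives the same interval.

down a perfect fourth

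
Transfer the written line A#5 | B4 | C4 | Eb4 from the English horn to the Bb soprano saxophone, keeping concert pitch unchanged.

E#5 F#4 G3 Bb3

First find concert pitch: the English horn sounds a perfect fifth below written, so A#5 B4 C4 Eb4 sounds D#5 E4 F3 Ab3.
Then write for Bb soprano saxophone: it sounds a major second below written, so the part must be a major second above concert.
D#5 → E#5
E4 → F#4
F3 → G3
Ab3 → Bb3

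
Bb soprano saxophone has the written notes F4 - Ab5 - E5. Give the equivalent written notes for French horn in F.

First find concert pitch: the Bb soprano saxophone sounds a major second below written, so F4 Ab5 E5 sounds Eb4 Gb5 D5.
Then write for French horn in F: it sounds a perfect fifth below written, so the part must be a perfect fifth above concert.
Eb4 → Bb4
Gb5 → Db6
D5 → A5

Bb4 Db6 A5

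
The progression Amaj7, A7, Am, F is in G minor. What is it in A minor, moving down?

Bmaj7 B7 Bm G

G minor down to A minor is a minor seventh; each chord root moves by that interval while the quality stays the same.
Amaj7: root A down a minor seventh → B, giving Bmaj7.
A7: root A down a minor seventh → B, giving B7.
Am: root A down a minor seventh → B, giving Bm.
F: root F down a minor seventh → G, giving G.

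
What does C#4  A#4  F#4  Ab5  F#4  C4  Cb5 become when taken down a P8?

C#3 A#3 F#3 Ab4 F#3 C3 Cb4

C#4: an octave down reaches C, and 12 semitones makes it C#3.
A#4 down a perfect octave is A#3.
F#4: an octave down reaches F, and 12 semitones makes it F#3.
A perfect octave down from Ab5 gives Ab4.
A perfect octave down from F#4 gives F#3.
C4 down a perfect octave is C3.
A perfect octave down from Cb5 gives Cb4.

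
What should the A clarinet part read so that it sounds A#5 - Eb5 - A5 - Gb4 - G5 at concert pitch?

Written C4 sounds as A3 on the A clarinet, so concert pitches are written a minor third up.
A#5 gives C#6
Eb5 gives Gb5
A5 gives C6
Gb4 gives Bbb4
G5 gives Bb5

C#6 Gb5 C6 Bbb4 Bb5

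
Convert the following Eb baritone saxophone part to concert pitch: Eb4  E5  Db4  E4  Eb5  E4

Gb2 G3 Fb2 G2 Gb3 G2

The Eb baritone saxophone sounds a major thirteenth below written, so transpose each written note down a major thirteenth.
Eb4 -> Gb2
E5 -> G3
Db4 -> Fb2
E4 -> G2
Eb5 -> Gb3
E4 -> G2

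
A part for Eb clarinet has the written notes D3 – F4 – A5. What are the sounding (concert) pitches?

F3 Ab4 C6

Written C4 on the Eb clarinet sounds as Eb4, a minor third higher; apply that shift to every note.
D3 → F3
F4 → Ab4
A5 → C6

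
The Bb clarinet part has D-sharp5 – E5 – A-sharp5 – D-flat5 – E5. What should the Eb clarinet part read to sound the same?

A#4 B4 E#5 Ab4 B4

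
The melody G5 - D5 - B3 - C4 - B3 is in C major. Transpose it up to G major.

C major to G major up is a perfect fifth, so every note moves up by that interval.
G5 → D6
D5 → A5
B3 → F#4
C4 → G4
B3 → F#4

D6 A5 F#4 G4 F#4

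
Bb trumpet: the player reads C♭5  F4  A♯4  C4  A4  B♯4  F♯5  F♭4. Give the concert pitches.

The Bb trumpet sounds a major second below written, so transpose each written note down a major second.
Cb5 to Bbb4
F4 to Eb4
A#4 to G#4
C4 to Bb3
A4 to G4
B#4 to A#4
F#5 to E5
Fb4 to Ebb4

Bbb4 Eb4 G#4 Bb3 G4 A#4 E5 Ebb4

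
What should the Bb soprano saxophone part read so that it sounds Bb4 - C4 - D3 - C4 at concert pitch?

C5 D4 E3 D4

The Bb soprano saxophone sounds a major second below written, so the written part must be a major second above concert — transpose each note up.
Bb4 becomes C5
C4 becomes D4
D3 becomes E3
C4 becomes D4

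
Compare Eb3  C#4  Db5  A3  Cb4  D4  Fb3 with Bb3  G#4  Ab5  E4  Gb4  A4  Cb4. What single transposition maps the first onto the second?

Take the first pair: Eb3 → Bb3. E to B spans 5 letter names, so the interval is some kind of fifth.
Eb3 to Bb3 is 7 semitones, which makes it a perfect fifth; the second version is higher, so the direction is up.
Checking another pair — Fb3 → Cb4 — gives the same interval.

up a perfect fifth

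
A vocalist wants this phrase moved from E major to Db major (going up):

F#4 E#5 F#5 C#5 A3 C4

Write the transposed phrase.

Eb5 D6 Eb6 Bb5 Gb4 Bbb4

E major to Db major up is a diminished seventh, so every note moves up by that interval.
F#4 → Eb5
E#5 → D6
F#5 → Eb6
C#5 → Bb5
A3 → Gb4
C4 → Bbb4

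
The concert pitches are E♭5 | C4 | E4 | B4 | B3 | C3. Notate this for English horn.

Bb5 G4 B4 F#5 F#4 G3

Written C4 sounds as F3 on the English horn, so concert pitches are written a perfect fifth up.
Eb5 → Bb5
C4 → G4
E4 → B4
B4 → F#5
B3 → F#4
C3 → G3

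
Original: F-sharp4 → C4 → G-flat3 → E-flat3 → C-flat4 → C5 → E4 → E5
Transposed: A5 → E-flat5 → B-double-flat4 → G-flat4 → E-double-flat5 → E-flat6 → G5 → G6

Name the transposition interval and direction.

Take the first pair: F#4 → A5. F to A spans 10 letter names, so the interval is some kind of tenth.
F#4 to A5 is 15 semitones, which makes it a minor tenth; the second version is higher, so the direction is up.
Checking another pair — E5 → G6 — gives the same interval.

up a minor tenth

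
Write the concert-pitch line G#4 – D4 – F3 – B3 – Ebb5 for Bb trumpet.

A#4 E4 G3 C#4 Fb5

The Bb trumpet sounds a major second below written, so the written part must be a major second above concert — transpose each note up.
G#4 to A#4
D4 to E4
F3 to G3
B3 to C#4
Ebb5 to Fb5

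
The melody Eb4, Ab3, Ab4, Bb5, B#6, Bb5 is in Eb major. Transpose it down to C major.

C4 F3 F4 G5 G##6 G5

From Eb down to C is a minor third; apply that to each pitch.
Eb4 -> C4
Ab3 -> F3
Ab4 -> F4
Bb5 -> G5
B#6 -> G##6
Bb5 -> G5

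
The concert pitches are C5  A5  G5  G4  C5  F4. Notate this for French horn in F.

G5 E6 D6 D5 G5 C5

Written C4 sounds as F3 on the French horn in F, so concert pitches are written a perfect fifth up.
C5 -> G5
A5 -> E6
G5 -> D6
G4 -> D5
C5 -> G5
F4 -> C5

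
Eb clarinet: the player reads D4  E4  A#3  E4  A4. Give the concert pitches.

F4 G4 C#4 G4 C5

Written C4 on the Eb clarinet sounds as Eb4, a minor third higher; apply that shift to every note.
D4 becomes F4
E4 becomes G4
A#3 becomes C#4
E4 becomes G4
A4 becomes C5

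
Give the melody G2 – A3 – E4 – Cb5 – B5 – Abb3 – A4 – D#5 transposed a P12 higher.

D4 E5 B5 Gb6 F#7 Ebb5 E6 A#6

G2 up a perfect twelfth is D4.
A perfect twelfth up from A3 gives E5.
E4: a twelfth up reaches B, and 19 semitones makes it B5.
A perfect twelfth up from Cb5 gives Gb6.
A perfect twelfth up from B5 gives F#7.
A perfect twelfth up from Abb3 gives Ebb5.
A4 up a perfect twelfth is E6.
D#5: a twelfth up reaches A, and 19 semitones makes it A#6.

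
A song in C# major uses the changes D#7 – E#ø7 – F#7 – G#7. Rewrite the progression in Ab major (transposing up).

C# major up to Ab major is a diminished sixth; each chord root moves by that interval while the quality stays the same.
D#7: root D# up a diminished sixth → Bb, giving Bb7.
E#ø7: root E# up a diminished sixth → C, giving Cø7.
F#7: root F# up a diminished sixth → Db, giving Db7.
G#7: root G# up a diminished sixth → Eb, giving Eb7.

Bb7 Cø7 Db7 Eb7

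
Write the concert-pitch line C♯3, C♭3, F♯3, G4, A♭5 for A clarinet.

E3 Ebb3 A3 Bb4 Cb6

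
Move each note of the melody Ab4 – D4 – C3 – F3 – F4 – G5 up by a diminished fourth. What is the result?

Dbb5 Gb4 Fb3 Bbb3 Bbb4 Cb6

Ab4 up a diminished fourth is Dbb5.
D4 up a diminished fourth is Gb4.
C3 up a diminished fourth is Fb3.
A diminished fourth up from F3 gives Bbb3.
F4 up a diminished fourth is Bbb4.
A diminished fourth up from G5 gives Cb6.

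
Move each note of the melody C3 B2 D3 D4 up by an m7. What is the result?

Bb3 A3 C4 C5

C3 gives Bb3
B2 gives A3
D3 gives C4
D4 gives C5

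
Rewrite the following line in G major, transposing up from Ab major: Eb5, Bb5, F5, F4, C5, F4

D6 A6 E6 E5 B5 E5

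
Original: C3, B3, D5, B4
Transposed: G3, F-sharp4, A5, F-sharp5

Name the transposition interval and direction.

up a perfect fifth

From C3 to G3 is 5 letter names — a fifth of some quality.
C3 to G3 is 7 semitones, which makes it a perfect fifth; the second version is higher, so the direction is up.
Checking another pair — B4 → F#5 — gives the same interval.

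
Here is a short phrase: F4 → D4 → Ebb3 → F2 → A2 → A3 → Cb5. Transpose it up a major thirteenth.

D6 B5 Cb5 D4 F#4 F#5 Ab6

F4 becomes D6
D4 becomes B5
Ebb3 becomes Cb5
F2 becomes D4
A2 becomes F#4
A3 becomes F#5
Cb5 becomes Ab6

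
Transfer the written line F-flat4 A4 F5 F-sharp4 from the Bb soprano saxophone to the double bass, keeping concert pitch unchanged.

First find concert pitch: the Bb soprano saxophone sounds a major second below written, so F-flat4 A4 F5 F-sharp4 sounds Ebb4 G4 Eb5 E4.
Then write for double bass: it sounds a perfect octave below written, so the part must be a perfect octave above concert.
Ebb4 → Ebb5
G4 → G5
Eb5 → Eb6
E4 → E5

Ebb5 G5 Eb6 E5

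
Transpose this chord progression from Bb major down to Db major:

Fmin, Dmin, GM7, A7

Bb major down to Db major is a major sixth; each chord root moves by that interval while the quality stays the same.
Fmin: root F down a major sixth → Ab, giving Abmin.
Dmin: root D down a major sixth → F, giving Fmin.
GM7: root G down a major sixth → Bb, giving BbM7.
A7: root A down a major sixth → C, giving C7.

Abmin Fmin BbM7 C7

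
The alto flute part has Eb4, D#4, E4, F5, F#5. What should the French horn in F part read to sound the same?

F4 E#4 F#4 G5 G#5

First find concert pitch: the alto flute sounds a perfect fourth below written, so Eb4 D#4 E4 F5 F#5 sounds Bb3 A#3 B3 C5 C#5.
Then write for French horn in F: it sounds a perfect fifth below written, so the part must be a perfect fifth above concert.
Bb3 → F4
A#3 → E#4
B3 → F#4
C5 → G5
C#5 → G#5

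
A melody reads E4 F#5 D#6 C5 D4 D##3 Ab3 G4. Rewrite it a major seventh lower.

F3 G4 E5 Db4 Eb3 E#2 Bbb2 Ab3

E4: a seventh down reaches F, and 11 semitones makes it F3.
A major seventh down from F#5 gives G4.
D#6: a seventh down reaches E, and 11 semitones makes it E5.
C5: a seventh down reaches D, and 11 semitones makes it Db4.
A major seventh down from D4 gives Eb3.
A major seventh down from D##3 gives E#2.
Ab3: a seventh down reaches B, and 11 semitones makes it Bbb2.
G4 down a major seventh is Ab3.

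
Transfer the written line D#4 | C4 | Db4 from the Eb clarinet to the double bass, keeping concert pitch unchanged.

F#5 Eb5 Fb5

First find concert pitch: the Eb clarinet sounds a minor third above written, so D#4 C4 Db4 sounds F#4 Eb4 Fb4.
Then write for double bass: it sounds a perfect octave below written, so the part must be a perfect octave above concert.
F#4 → F#5
Eb4 → Eb5
Fb4 → Fb5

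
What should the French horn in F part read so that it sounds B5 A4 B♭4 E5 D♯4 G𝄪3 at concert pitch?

F#6 E5 F5 B5 A#4 D##4

The French horn in F sounds a perfect fifth below written, so the written part must be a perfect fifth above concert — transpose each note up.
B5 gives F#6
A4 gives E5
Bb4 gives F5
E5 gives B5
D#4 gives A#4
G##3 gives D##4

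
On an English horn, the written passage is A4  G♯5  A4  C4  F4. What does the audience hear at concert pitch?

D4 C#5 D4 F3 Bb3

Written C4 on the English horn sounds as F3, a perfect fifth lower; apply that shift to every note.
A4 gives D4
G#5 gives C#5
A4 gives D4
C4 gives F3
F4 gives Bb3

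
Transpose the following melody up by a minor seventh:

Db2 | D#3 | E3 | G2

Db2 up a minor seventh is Cb3.
D#3: a seventh up reaches C, and 10 semitones makes it C#4.
E3 up a minor seventh is D4.
G2: a seventh up reaches F, and 10 semitones makes it F3.

Cb3 C#4 D4 F3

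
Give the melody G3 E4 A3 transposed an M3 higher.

G3 up a major third is B3.
E4: a third up reaches G, and 4 semitones makes it G#4.
A3: a third up reaches C, and 4 semitones makes it C#4.

B3 G#4 C#4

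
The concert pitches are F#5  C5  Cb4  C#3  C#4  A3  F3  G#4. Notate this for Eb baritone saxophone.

D#7 A6 Ab5 A#4 A#5 F#5 D5 E#6

The Eb baritone saxophone sounds a major thirteenth below written, so the written part must be a major thirteenth above concert — transpose each note up.
F#5 → D#7
C5 → A6
Cb4 → Ab5
C#3 → A#4
C#4 → A#5
A3 → F#5
F3 → D5
G#4 → E#6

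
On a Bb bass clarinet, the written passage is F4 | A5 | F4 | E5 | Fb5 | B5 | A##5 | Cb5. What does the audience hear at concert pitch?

The Bb bass clarinet sounds a major ninth below written, so transpose each written note down a major ninth.
F4 to Eb3
A5 to G4
F4 to Eb3
E5 to D4
Fb5 to Ebb4
B5 to A4
A##5 to G##4
Cb5 to Bbb3

Eb3 G4 Eb3 D4 Ebb4 A4 G##4 Bbb3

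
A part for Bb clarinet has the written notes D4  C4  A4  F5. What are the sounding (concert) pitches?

C4 Bb3 G4 Eb5

Written C4 on the Bb clarinet sounds as Bb3, a major second lower; apply that shift to every note.
D4 becomes C4
C4 becomes Bb3
A4 becomes G4
F5 becomes Eb5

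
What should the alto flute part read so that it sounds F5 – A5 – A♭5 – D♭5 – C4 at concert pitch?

Bb5 D6 Db6 Gb5 F4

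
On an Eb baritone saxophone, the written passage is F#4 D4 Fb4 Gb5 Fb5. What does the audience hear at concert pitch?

A2 F2 Abb2 Bbb3 Abb3

The Eb baritone saxophone sounds a major thirteenth below written, so transpose each written note down a major thirteenth.
F#4 → A2
D4 → F2
Fb4 → Abb2
Gb5 → Bbb3
Fb5 → Abb3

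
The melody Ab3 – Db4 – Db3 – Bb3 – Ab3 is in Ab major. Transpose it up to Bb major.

Ab major to Bb major up is a major second, so every note moves up by that interval.
Ab3 gives Bb3
Db4 gives Eb4
Db3 gives Eb3
Bb3 gives C4
Ab3 gives Bb3

Bb3 Eb4 Eb3 C4 Bb3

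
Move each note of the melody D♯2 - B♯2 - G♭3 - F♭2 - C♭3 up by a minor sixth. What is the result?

B2 G#3 Ebb4 Dbb3 Abb3

D#2 gives B2
B#2 gives G#3
Gb3 gives Ebb4
Fb2 gives Dbb3
Cb3 gives Abb3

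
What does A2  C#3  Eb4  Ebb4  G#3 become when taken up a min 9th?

Bb3 D4 Fb5 Fbb5 A4

A2: a ninth up reaches B, and 13 semitones makes it Bb3.
C#3: a ninth up reaches D, and 13 semitones makes it D4.
A minor ninth up from Eb4 gives Fb5.
A minor ninth up from Ebb4 gives Fbb5.
G#3: a ninth up reaches A, and 13 semitones makes it A4.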